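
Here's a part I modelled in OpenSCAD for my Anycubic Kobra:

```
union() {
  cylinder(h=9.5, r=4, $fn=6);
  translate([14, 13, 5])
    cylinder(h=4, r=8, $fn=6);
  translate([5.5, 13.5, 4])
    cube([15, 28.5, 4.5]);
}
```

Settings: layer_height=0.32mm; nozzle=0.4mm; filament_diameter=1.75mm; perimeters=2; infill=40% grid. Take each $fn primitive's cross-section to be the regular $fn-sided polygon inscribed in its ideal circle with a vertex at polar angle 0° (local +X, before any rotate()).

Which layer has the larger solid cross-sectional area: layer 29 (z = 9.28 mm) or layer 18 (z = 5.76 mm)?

Layer 29 (z = 9.28): the r=4 cylinder contributes a regular 6-gon of circumradius 4 (area = (6/2)·4.000²·sin(360°/6) = 41.57 mm²); the cylinder at (14, 13) does not reach this height (z outside [5, 9]); the cube at (5.5, 13.5) is absent (z outside [4, 8.5]); Taking the union: only the r=4 cylinder is present, so the union is just that shape — area = 41.57 mm². So its area = 41.57 mm². Layer 18 (z = 5.76): the cylinder: section is a regular 6-gon, circumradius r=4 (area = (6/2)·4.000²·sin(360°/6) = 41.57 mm²); the cylinder at (14, 13): section is a regular 6-gon, circumradius r=8 (area = (6/2)·8.000²·sin(360°/6) = 166.28 mm²); the cube at (5.5, 13.5) is present — its section is the full 15×28.5 rectangle (area 427.50 mm²); Combining (union): the regions partially overlap — summed areas 635.35 mm² minus the doubly-counted overlap 74.01 mm² gives 561.33 mm² — area = 561.33 mm². So its area = 561.33 mm². Layer 18 is larger (561.33 vs 41.57 mm²).

layer 18 (z = 5.76 mm)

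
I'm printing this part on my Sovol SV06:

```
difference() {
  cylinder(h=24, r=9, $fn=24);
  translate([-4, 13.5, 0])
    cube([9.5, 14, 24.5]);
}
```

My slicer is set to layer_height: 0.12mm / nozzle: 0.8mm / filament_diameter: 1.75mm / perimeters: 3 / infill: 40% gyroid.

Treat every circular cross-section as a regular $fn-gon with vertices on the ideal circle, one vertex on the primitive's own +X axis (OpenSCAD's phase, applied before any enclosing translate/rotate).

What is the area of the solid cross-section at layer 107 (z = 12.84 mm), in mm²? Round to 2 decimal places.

251.57 mm²

At z = 12.84 mm: the r=9 cylinder contributes a regular 24-gon of circumradius 9 (area = (24/2)·9.000²·sin(360°/24) = 251.57 mm²); the cube at (-4, 13.5) (footprint 9.5×14) is included at this height (area 133.00 mm²); After the difference (first − rest): starting from the r=9 cylinder (251.57 mm²), the 9.5×14 cube at (-4, 13.5) misses the remaining region (no effect) — area = 251.57 mm². Overall, the cross-section is a single solid region. Net area = 251.57 mm².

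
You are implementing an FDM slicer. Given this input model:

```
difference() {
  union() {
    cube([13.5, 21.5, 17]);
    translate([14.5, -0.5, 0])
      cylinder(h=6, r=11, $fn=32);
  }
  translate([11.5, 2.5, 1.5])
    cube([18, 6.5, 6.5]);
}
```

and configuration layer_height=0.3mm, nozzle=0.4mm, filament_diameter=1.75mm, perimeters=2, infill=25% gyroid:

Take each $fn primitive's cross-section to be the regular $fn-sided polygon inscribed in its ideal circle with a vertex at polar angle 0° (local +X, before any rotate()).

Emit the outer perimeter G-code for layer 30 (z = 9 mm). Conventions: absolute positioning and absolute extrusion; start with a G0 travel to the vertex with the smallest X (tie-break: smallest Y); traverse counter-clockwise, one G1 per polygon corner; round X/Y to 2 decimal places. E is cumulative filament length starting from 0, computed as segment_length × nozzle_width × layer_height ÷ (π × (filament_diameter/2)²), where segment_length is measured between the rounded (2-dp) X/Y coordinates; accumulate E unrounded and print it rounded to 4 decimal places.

At z = 9 mm: the cube (footprint 13.5×21.5) is included at this height; the cylinder at (14.5, -0.5) is absent (z outside [0, 6]); Taking the union: only the 13.5×21.5 cube is present, so the union is just that shape — 1 connected region; the cube at (11.5, 2.5) is absent (z outside [1.5, 8]); Subtracting the remaining from the first: none of the subtracted shapes is present at this height, so that combined region is unchanged — 1 connected region. The outline is a single polygon with 4 vertices. Extrusion per mm of travel: 0.4 × 0.3 / (π × 0.875²) = 0.049890. Accumulating E over each segment gives final E = 3.4923.

G0 X0.00 Y0.00 Z9.00
G1 X13.50 Y0.00 E0.6735
G1 X13.50 Y21.50 E1.7462
G1 X0.00 Y21.50 E2.4197
G1 X0.00 Y0.00 E3.4923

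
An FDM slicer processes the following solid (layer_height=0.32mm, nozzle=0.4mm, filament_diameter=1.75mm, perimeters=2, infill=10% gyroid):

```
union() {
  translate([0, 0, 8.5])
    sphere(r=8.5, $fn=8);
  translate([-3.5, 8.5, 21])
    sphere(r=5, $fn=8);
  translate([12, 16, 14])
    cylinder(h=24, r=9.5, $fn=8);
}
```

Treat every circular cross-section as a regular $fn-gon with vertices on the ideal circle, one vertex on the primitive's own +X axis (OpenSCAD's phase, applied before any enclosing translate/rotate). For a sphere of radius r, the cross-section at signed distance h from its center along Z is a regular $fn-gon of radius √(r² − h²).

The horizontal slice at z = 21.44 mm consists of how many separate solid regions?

2

At z = 21.44 mm: the sphere is not intersected at this z (|z−center|=12.940 > r=8.5); the r=5 sphere at (-3.5, 8.5) contributes a regular 8-gon of circumradius √(5²−0.44²) = 4.981; the r=9.5 cylinder at (12, 16) contributes a regular 8-gon of circumradius 9.5; Taking the union: the 2 present regions are separate (no shared area or edge), so areas and boundary lengths simply add and each stays a separate island — 2 connected regions. The result has 2 disconnected regions.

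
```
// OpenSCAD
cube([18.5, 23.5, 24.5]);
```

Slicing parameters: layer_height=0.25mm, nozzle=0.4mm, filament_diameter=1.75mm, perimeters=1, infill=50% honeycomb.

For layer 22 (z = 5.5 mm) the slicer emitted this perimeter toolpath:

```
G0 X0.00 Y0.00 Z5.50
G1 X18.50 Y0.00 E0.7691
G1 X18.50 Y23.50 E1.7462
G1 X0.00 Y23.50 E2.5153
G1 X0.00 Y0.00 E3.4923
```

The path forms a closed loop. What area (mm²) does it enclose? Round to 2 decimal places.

Apply the shoelace formula to the sequence of (X, Y) vertices; enclosed area = 434.75 mm².

434.75 mm²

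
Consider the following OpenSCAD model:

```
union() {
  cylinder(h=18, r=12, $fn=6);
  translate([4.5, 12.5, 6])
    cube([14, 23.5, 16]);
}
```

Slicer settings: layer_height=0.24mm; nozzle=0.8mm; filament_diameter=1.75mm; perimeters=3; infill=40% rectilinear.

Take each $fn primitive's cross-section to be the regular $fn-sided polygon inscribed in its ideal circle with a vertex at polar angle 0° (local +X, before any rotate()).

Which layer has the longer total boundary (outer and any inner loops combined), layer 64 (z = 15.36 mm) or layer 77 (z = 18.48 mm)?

Layer 64 (z = 15.36): the r=12 cylinder gives a regular 6-gon of circumradius 12 (constant along its height) (perimeter = 2·6·12.000·sin(180°/6) = 72.00 mm); the cube at (4.5, 12.5) is present — its section is the full 14×23.5 rectangle (perimeter 75.00 mm); Merging all regions: the 2 present regions are separate (no shared area or edge), so areas and boundary lengths simply add and each stays a separate island — boundary = 147.00 mm. So its perimeter = 147.00 mm. Layer 77 (z = 18.48): the cylinder is absent (z outside [0, 18]); the 14×23.5 cube at (4.5, 12.5) contributes its full rectangle (perimeter 75.00 mm); Taking the union: only the 14×23.5 cube at (4.5, 12.5) is present, so the union is just that shape — boundary = 75.00 mm. So its perimeter = 75.00 mm. Layer 64 is larger (147.00 vs 75.00 mm).

layer 64 (z = 15.36 mm)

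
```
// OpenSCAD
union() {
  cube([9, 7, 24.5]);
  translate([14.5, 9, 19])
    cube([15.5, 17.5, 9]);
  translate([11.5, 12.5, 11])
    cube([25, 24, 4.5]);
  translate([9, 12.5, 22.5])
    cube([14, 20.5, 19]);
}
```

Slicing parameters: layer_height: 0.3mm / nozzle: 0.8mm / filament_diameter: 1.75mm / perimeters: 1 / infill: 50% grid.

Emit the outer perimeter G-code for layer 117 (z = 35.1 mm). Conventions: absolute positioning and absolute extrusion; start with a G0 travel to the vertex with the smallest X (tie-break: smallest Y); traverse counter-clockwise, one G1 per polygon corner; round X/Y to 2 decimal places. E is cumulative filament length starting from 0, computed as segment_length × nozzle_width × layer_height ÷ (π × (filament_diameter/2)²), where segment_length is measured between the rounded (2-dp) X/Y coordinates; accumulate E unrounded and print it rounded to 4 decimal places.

G0 X9.00 Y12.50 Z35.10
G1 X23.00 Y12.50 E1.3969
G1 X23.00 Y33.00 E3.4424
G1 X9.00 Y33.00 E4.8393
G1 X9.00 Y12.50 E6.8848

At z = 35.1 mm: the cube is absent (z outside [0, 24.5]); the cube at (14.5, 9) is absent (z outside [19, 28]); the cube at (11.5, 12.5) is absent (z outside [11, 15.5]); the cube at (9, 12.5) (footprint 14×20.5) is included at this height; Merging all regions: only the 14×20.5 cube at (9, 12.5) is present, so the union is just that shape — 1 connected region. The outline is a single polygon with 4 vertices. Extrusion per mm of travel: 0.8 × 0.3 / (π × 0.875²) = 0.099780. Accumulating E over each segment gives final E = 6.8848.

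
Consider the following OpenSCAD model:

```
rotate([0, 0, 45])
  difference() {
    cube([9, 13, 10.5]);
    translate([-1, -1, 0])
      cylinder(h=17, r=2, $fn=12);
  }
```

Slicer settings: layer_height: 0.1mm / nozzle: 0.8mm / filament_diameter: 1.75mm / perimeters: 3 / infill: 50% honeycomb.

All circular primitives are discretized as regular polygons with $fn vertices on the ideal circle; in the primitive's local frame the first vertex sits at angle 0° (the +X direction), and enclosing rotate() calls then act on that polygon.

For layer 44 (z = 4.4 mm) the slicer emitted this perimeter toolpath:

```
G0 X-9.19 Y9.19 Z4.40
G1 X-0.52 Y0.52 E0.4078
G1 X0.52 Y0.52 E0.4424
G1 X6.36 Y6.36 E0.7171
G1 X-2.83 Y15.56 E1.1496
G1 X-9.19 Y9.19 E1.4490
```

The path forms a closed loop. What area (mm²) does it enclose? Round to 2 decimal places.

116.70 mm²

Apply the shoelace formula to the sequence of (X, Y) vertices; enclosed area = 116.70 mm².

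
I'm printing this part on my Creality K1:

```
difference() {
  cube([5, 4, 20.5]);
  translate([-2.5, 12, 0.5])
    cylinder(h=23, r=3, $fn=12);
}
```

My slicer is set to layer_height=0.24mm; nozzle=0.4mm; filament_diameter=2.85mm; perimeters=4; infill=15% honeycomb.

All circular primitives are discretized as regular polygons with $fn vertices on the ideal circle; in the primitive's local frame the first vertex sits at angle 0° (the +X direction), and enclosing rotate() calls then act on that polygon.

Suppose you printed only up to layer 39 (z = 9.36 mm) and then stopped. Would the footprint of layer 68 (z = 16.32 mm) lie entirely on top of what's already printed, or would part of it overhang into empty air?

Compare the two slices. At z = 9.36: the 5×4 cube contributes its full rectangle (area 20.00 mm²); the r=3 cylinder at (-2.5, 12) gives a regular 12-gon of circumradius 3 (constant along its height) (area = (12/2)·3.000²·sin(360°/12) = 27.00 mm²); Subtracting the remaining from the first: starting from the 5×4 cube (20.00 mm²), the r=3 cylinder at (-2.5, 12) misses the remaining region (no effect) — area = 20.00 mm². At z = 16.32: the cube (footprint 5×4) is included at this height (area 20.00 mm²); the cylinder at (-2.5, 12): section is a regular 12-gon, circumradius r=3 (area = (12/2)·3.000²·sin(360°/12) = 27.00 mm²); Taking the first minus the rest: starting from the 5×4 cube (20.00 mm²), the r=3 cylinder at (-2.5, 12) misses the remaining region (no effect) — area = 20.00 mm². Checking containment: the cross-section at z = 16.32 is a subset of the cross-section at z = 9.36.

entirely on top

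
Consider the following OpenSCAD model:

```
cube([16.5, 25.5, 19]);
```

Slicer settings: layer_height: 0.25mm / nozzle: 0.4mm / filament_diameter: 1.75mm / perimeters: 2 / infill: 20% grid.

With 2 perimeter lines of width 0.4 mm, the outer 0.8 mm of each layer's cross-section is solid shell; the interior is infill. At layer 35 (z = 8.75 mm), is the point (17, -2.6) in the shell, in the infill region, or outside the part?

At z = 8.75 mm: the 16.5×25.5 cube contributes its full rectangle. Overall, the cross-section is a single solid region. The nearest boundary edge runs (0.00, 0.00)→(16.50, 0.00); distance from the point to it = 2.65 mm. The point is not inside any of the regions above, so it lies outside the cross-section (2.65 mm from the nearest boundary).

outside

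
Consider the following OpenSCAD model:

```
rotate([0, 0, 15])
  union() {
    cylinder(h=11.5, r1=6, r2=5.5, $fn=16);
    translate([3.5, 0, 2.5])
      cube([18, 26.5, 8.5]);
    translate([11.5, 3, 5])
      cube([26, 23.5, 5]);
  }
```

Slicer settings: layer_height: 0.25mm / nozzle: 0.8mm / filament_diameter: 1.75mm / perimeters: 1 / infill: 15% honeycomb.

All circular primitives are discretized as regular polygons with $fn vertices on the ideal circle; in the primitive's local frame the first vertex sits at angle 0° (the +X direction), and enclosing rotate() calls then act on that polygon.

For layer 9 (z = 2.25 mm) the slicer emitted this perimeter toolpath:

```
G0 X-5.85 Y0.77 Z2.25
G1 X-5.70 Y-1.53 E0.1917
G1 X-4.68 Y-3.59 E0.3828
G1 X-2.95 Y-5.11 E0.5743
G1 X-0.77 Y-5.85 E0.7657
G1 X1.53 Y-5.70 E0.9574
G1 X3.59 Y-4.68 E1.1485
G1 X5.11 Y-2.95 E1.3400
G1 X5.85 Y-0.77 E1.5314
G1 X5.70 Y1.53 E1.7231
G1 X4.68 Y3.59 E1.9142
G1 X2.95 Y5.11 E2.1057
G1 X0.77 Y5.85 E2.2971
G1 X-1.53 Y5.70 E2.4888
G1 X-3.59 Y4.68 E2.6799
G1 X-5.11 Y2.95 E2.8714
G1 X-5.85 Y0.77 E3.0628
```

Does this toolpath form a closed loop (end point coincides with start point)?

yes

Start point (G0): (-5.85, 0.77). End point (last G1): the path returns to the start — closed.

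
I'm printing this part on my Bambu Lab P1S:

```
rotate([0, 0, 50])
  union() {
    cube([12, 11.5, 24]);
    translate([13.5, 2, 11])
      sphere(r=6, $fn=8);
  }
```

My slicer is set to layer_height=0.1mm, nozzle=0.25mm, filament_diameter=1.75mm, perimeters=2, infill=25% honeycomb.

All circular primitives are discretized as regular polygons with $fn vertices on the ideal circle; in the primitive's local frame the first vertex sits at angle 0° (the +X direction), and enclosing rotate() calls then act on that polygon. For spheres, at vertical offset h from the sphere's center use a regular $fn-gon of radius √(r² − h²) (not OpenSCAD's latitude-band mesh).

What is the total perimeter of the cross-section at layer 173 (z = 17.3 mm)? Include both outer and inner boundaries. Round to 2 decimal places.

47.00 mm

At z = 17.3 mm: the 12×11.5 cube contributes its full rectangle (perimeter 47.00 mm); the sphere at (13.5, 2) is not intersected at this z (|z−center|=6.300 > r=6); Merging all regions: only the 12×11.5 cube is present, so the union is just that shape — boundary = 47.00 mm; (whole slice rotated 50° about Z — lengths, areas and connectivity unchanged). Overall, the cross-section is a single solid region. Total boundary length (outer) = 47.00 mm.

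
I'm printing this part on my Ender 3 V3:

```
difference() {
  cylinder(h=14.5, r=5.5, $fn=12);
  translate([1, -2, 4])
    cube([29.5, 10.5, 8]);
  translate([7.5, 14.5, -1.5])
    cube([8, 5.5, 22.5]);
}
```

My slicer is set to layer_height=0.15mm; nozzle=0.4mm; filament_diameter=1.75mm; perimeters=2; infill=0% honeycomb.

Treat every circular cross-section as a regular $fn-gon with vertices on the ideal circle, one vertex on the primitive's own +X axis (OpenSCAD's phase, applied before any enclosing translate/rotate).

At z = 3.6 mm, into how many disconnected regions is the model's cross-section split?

At z = 3.6 mm: the cylinder: section is a regular 12-gon, circumradius r=5.5; the cube at (1, -2) is absent (z outside [4, 12]); the 8×5.5 cube at (7.5, 14.5) contributes its full rectangle; Subtracting the remaining from the first: starting from the r=5.5 cylinder, the 8×5.5 cube at (7.5, 14.5) misses the remaining region (no effect) — 1 connected region. The result has 1 disconnected region.

1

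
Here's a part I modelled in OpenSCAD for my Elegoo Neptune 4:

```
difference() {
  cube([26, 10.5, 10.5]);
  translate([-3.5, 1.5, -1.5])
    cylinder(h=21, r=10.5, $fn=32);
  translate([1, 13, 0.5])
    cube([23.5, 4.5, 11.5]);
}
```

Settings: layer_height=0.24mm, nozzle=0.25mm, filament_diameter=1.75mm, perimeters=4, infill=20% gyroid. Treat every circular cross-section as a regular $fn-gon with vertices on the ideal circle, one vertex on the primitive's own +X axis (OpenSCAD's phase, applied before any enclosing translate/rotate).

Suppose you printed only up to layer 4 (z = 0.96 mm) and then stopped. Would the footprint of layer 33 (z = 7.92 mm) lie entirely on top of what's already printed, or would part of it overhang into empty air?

entirely on top

Compare the two slices. At z = 0.96: the cube is present — its section is the full 26×10.5 rectangle (area 273.00 mm²); the cylinder at (-3.5, 1.5): section is a regular 32-gon, circumradius r=10.5 (area = (32/2)·10.500²·sin(360°/32) = 344.14 mm²); the cube at (1, 13) (footprint 23.5×4.5) is included at this height (area 105.75 mm²); Taking the first minus the rest: starting from the 26×10.5 cube (273.00 mm²), the r=10.5 cylinder at (-3.5, 1.5) partially overlaps it — only the 59.63 mm² overlap (of its 344.14 mm²) is removed, clipping the outline; the 23.5×4.5 cube at (1, 13) misses the remaining region (no effect) — area = 213.37 mm². At z = 7.92: the cube (footprint 26×10.5) is included at this height (area 273.00 mm²); the r=10.5 cylinder at (-3.5, 1.5) contributes a regular 32-gon of circumradius 10.5 (area = (32/2)·10.500²·sin(360°/32) = 344.14 mm²); the cube at (1, 13) is present — its section is the full 23.5×4.5 rectangle (area 105.75 mm²); After the difference (first − rest): starting from the 26×10.5 cube (273.00 mm²), the r=10.5 cylinder at (-3.5, 1.5) partially overlaps it — only the 59.63 mm² overlap (of its 344.14 mm²) is removed, clipping the outline; the 23.5×4.5 cube at (1, 13) misses the remaining region (no effect) — area = 213.37 mm². Checking containment: the cross-section at z = 7.92 is a subset of the cross-section at z = 0.96.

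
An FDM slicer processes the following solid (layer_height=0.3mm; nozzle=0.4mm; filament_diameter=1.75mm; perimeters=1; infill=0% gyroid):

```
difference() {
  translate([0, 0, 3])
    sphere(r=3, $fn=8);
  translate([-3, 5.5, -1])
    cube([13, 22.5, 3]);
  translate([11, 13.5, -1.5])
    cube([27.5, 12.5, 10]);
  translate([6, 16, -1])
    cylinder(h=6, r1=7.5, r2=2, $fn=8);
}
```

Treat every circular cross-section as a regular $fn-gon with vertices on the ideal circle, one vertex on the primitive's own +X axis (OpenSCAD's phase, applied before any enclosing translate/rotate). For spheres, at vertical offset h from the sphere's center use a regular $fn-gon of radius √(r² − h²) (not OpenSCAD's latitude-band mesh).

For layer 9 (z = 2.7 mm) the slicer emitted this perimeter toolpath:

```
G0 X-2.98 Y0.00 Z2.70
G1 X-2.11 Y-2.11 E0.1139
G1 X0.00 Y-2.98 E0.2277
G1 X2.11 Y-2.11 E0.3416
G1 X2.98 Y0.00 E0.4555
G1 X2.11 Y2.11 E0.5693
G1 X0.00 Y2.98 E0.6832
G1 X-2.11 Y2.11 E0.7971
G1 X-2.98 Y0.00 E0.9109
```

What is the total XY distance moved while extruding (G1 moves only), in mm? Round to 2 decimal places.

Sum the Euclidean lengths of each G1 segment: total = 18.26 mm.

18.26 mm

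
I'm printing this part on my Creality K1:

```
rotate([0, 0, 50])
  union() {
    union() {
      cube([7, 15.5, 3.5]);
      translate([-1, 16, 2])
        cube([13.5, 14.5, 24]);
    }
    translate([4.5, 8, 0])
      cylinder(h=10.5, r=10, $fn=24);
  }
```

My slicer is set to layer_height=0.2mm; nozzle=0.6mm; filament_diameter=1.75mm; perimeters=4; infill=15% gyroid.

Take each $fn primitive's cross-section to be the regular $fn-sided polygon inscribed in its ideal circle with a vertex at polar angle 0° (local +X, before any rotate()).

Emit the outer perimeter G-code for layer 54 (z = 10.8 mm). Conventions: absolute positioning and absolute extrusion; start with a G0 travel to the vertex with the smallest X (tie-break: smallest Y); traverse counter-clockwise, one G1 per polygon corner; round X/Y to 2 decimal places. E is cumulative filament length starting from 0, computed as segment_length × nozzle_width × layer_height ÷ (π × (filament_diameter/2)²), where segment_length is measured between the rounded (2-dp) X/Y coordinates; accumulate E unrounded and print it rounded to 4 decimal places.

At z = 10.8 mm: the cube is absent (z outside [0, 3.5]); the cube at (-1, 16) is present — its section is the full 13.5×14.5 rectangle; Taking the union: only the 13.5×14.5 cube at (-1, 16) is present, so the union is just that shape — 1 connected region; the cylinder at (4.5, 8) is not intersected at this z (z outside [0, 10.5]); Merging all regions: only that combined region is present, so the union is just that shape — 1 connected region; (rotated 50° about Z; rotation is an isometry so areas/perimeters/island counts are preserved). The outline is a single polygon with 4 vertices. Extrusion per mm of travel: 0.6 × 0.2 / (π × 0.875²) = 0.049890. Accumulating E over each segment gives final E = 2.7940.

G0 X-24.01 Y18.84 Z10.80
G1 X-12.90 Y9.52 E0.7235
G1 X-4.22 Y19.86 E1.3970
G1 X-15.33 Y29.18 E2.1205
G1 X-24.01 Y18.84 E2.7940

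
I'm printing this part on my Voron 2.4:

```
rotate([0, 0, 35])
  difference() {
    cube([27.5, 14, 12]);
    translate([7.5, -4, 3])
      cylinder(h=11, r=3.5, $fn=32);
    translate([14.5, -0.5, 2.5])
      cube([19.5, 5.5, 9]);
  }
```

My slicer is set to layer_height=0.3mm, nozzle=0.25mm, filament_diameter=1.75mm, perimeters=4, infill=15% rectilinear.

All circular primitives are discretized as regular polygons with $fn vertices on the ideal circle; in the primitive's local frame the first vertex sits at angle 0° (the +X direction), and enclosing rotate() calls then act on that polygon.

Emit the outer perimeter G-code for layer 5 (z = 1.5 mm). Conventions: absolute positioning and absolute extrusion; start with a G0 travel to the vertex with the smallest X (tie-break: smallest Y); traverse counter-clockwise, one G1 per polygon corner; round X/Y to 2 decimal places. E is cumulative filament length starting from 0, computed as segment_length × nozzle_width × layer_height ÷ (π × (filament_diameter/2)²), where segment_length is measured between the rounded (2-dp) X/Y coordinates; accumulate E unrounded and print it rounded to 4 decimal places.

G0 X-8.03 Y11.47 Z1.50
G1 X0.00 Y0.00 E0.4366
G1 X22.53 Y15.77 E1.2941
G1 X14.50 Y27.24 E1.7307
G1 X-8.03 Y11.47 E2.5882

At z = 1.5 mm: the 27.5×14 cube contributes its full rectangle; the cylinder at (7.5, -4) does not reach this height (z outside [3, 14]); the cube at (14.5, -0.5) is not intersected at this z (z outside [2.5, 11.5]); Taking the first minus the rest: none of the subtracted shapes is present at this height, so the 27.5×14 cube is unchanged — 1 connected region; (rotated 35° about Z; rotation is an isometry so areas/perimeters/island counts are preserved). The outline is a single polygon with 4 vertices. Extrusion per mm of travel: 0.25 × 0.3 / (π × 0.875²) = 0.031181. Accumulating E over each segment gives final E = 2.5882.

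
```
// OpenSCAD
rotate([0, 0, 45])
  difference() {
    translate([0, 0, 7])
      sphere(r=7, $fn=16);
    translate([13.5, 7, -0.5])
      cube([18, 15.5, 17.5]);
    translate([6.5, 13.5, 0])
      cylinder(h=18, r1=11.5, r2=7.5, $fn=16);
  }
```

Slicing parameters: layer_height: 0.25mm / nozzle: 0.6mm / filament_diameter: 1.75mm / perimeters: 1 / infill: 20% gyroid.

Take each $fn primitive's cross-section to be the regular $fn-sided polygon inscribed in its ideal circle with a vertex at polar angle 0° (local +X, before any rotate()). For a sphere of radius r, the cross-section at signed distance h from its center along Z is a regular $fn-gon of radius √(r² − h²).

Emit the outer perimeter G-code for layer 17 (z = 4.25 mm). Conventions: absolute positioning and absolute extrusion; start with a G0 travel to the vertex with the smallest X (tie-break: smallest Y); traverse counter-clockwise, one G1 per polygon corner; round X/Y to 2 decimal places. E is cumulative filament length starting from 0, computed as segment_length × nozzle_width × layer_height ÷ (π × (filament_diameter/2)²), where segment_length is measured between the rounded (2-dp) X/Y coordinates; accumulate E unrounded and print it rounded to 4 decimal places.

G0 X-6.44 Y0.00 Z4.25
G1 X-5.95 Y-2.46 E0.1564
G1 X-4.55 Y-4.55 E0.3133
G1 X-2.46 Y-5.95 E0.4702
G1 X0.00 Y-6.44 E0.6266
G1 X2.46 Y-5.95 E0.7830
G1 X4.55 Y-4.55 E0.9399
G1 X5.95 Y-2.46 E1.0968
G1 X6.44 Y0.00 E1.2532
G1 X5.95 Y2.46 E1.4096
G1 X4.55 Y4.55 E1.5665
G1 X2.46 Y5.95 E1.7234
G1 X1.66 Y6.11 E1.7743
G1 X-0.91 Y4.39 E1.9671
G1 X-4.95 Y3.59 E2.2240
G1 X-5.17 Y3.63 E2.2379
G1 X-5.95 Y2.46 E2.3256
G1 X-6.44 Y0.00 E2.4820

At z = 4.25 mm: the r=7 sphere slices to a regular 16-gon of circumradius 6.437 (√(r²−h²) with h=2.75 from center); the cube at (13.5, 7) (footprint 18×15.5) is included at this height; the cone at (6.5, 13.5) (r1=11.5→r2=7.5) has section circumradius 10.556 here — a regular 16-gon; Subtracting the remaining from the first: starting from the r=7 sphere, the 18×15.5 cube at (13.5, 7) misses the remaining region (no effect); the cone at (6.5, 13.5) partially overlaps it — only the 8.76 mm² overlap (of its 341.11 mm²) is removed, clipping the outline — 1 connected region; (whole slice rotated 45° about Z — lengths, areas and connectivity unchanged). The outline is a single polygon with 17 vertices. Extrusion per mm of travel: 0.6 × 0.25 / (π × 0.875²) = 0.062363. Accumulating E over each segment gives final E = 2.4820.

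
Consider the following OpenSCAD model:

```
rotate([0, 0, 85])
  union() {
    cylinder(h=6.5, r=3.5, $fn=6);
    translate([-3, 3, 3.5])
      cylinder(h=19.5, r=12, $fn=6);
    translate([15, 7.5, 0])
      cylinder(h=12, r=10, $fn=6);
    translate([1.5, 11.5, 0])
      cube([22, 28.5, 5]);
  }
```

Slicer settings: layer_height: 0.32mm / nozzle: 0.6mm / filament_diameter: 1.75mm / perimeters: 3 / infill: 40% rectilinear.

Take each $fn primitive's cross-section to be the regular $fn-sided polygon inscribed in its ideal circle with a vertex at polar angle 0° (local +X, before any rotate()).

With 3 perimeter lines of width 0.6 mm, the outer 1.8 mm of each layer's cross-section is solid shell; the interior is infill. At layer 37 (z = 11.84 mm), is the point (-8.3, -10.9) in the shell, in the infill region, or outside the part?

At z = 11.84 mm: the cylinder does not reach this height (z outside [0, 6.5]); the cylinder at (-3, 3): section is a regular 6-gon, circumradius r=12; the r=10 cylinder at (15, 7.5) contributes a regular 6-gon of circumradius 10; the cube at (1.5, 11.5) is absent (z outside [0, 5]); Merging all regions: the regions partially overlap (shared area 8.01 mm²), so overlapping operands fuse into one piece — 1 connected region; (whole slice rotated 85° about Z — lengths, areas and connectivity unchanged). Overall, the cross-section is a single solid region. Undo the 85° rotation: the query point maps to (-11.582, 7.318) in the un-rotated model frame. The nearest boundary edge runs (-15.00, 3.00)→(-9.00, 13.39); distance from the point to it = 0.80 mm. The point is inside the cross-section, 0.80 mm from the nearest boundary — within the 1.8 mm shell band (3 × 0.6).

shell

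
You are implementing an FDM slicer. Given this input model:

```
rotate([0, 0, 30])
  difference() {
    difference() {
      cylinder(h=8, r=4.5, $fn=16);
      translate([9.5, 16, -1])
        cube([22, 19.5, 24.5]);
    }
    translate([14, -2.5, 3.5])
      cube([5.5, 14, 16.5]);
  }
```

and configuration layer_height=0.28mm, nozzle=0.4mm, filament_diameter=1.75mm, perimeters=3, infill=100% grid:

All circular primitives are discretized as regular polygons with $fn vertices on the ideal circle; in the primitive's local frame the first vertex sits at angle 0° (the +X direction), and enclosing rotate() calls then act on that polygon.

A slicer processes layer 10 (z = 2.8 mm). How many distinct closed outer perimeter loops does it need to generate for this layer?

At z = 2.8 mm: the r=4.5 cylinder gives a regular 16-gon of circumradius 4.5 (constant along its height); the 22×19.5 cube at (9.5, 16) contributes its full rectangle; After the difference (first − rest): starting from the r=4.5 cylinder, the 22×19.5 cube at (9.5, 16) misses the remaining region (no effect) — 1 connected region; the cube at (14, -2.5) is not intersected at this z (z outside [3.5, 20]); Taking the first minus the rest: none of the subtracted shapes is present at this height, so the result so far is unchanged — 1 connected region; (whole slice rotated 30° about Z — lengths, areas and connectivity unchanged). The result has 1 disconnected region.

1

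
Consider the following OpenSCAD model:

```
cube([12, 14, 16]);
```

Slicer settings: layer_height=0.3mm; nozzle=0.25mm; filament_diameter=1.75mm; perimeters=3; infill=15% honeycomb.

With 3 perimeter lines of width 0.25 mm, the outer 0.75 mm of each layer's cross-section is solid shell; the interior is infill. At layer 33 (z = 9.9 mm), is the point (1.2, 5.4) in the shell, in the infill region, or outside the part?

infill

At z = 9.9 mm: the 12×14 cube contributes its full rectangle. Overall, the cross-section is a single solid region. The nearest boundary edge runs (0.00, 14.00)→(0.00, 0.00); distance from the point to it = 1.20 mm. The point is inside the cross-section and 1.20 mm from the nearest boundary — more than the 0.75 mm shell width (3 × 0.25), so it's in the infill interior.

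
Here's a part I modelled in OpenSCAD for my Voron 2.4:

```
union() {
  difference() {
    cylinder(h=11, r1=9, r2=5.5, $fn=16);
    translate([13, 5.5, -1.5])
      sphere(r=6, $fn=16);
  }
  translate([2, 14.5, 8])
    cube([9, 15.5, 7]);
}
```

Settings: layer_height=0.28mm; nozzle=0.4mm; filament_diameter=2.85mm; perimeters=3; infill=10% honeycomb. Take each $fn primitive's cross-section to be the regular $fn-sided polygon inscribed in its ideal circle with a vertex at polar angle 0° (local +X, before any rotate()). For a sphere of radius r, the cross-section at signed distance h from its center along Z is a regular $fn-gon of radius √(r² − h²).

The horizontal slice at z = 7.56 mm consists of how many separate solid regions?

1

At z = 7.56 mm: the cone (r1=9→r2=5.5) has section circumradius 6.595 here — a regular 16-gon; the sphere at (13, 5.5) is not intersected at this z (|z−center|=9.060 > r=6); Taking the first minus the rest: none of the subtracted shapes is present at this height, so the cone is unchanged — 1 connected region; the cube at (2, 14.5) is absent (z outside [8, 15]); Merging all regions: only that combined region is present, so the union is just that shape — 1 connected region. The result has 1 disconnected region.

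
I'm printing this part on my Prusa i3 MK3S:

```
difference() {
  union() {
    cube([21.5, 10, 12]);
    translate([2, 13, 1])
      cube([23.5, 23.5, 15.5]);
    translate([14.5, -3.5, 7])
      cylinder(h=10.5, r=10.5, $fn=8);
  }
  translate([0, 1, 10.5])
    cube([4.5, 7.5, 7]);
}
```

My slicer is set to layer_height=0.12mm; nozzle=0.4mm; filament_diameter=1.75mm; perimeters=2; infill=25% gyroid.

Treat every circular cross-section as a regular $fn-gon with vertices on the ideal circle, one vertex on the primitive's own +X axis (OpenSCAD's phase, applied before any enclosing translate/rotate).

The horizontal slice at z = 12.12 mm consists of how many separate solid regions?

2

At z = 12.12 mm: the cube is not intersected at this z (z outside [0, 12]); the cube at (2, 13) is present — its section is the full 23.5×23.5 rectangle; the r=10.5 cylinder at (14.5, -3.5) gives a regular 8-gon of circumradius 10.5 (constant along its height); Combining (union): the 2 present regions are separate (no shared area or edge), so areas and boundary lengths simply add and each stays a separate island — 2 connected regions; the cube at (0, 1) is present — its section is the full 4.5×7.5 rectangle; After the difference (first − rest): starting from the result so far, the 4.5×7.5 cube at (0, 1) misses the remaining region (no effect) — 2 connected regions. The result has 2 disconnected regions.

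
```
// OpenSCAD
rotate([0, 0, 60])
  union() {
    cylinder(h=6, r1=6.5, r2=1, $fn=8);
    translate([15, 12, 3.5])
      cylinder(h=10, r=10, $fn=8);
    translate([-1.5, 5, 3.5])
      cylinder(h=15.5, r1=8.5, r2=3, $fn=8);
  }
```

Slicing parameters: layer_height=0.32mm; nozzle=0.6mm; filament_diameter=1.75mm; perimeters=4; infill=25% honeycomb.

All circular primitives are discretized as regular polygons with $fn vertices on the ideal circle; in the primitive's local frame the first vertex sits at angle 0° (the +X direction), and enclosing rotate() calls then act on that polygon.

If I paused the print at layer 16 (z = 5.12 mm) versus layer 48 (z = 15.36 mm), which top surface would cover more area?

Layer 16 (z = 5.12): the cone: at t=0.853 of its height the radius interpolates to r₁+(r₂−r₁)t = 1.807, giving a regular 8-gon of that circumradius (area = (8/2)·1.807²·sin(360°/8) = 9.23 mm²); the cylinder at (15, 12): section is a regular 8-gon, circumradius r=10 (area = (8/2)·10.000²·sin(360°/8) = 282.84 mm²); the cone at (-1.5, 5): at t=0.105 of its height the radius interpolates to r₁+(r₂−r₁)t = 7.925, giving a regular 8-gon of that circumradius (area = (8/2)·7.925²·sin(360°/8) = 177.65 mm²); Combining (union): the regions partially overlap — summed areas 469.72 mm² minus the doubly-counted overlap 9.23 mm² gives 460.49 mm² — area = 460.49 mm²; (whole slice rotated 60° about Z — lengths, areas and connectivity unchanged). So its area = 460.49 mm². Layer 48 (z = 15.36): the cone is not intersected at this z (z outside [0, 6]); the cylinder at (15, 12) is not intersected at this z (z outside [3.5, 13.5]); the cone at (-1.5, 5) contributes a regular 8-gon of circumradius 4.292 (interpolated between r1=8.5 and r2=3 at t=0.765) (area = (8/2)·4.292²·sin(360°/8) = 52.09 mm²); Merging all regions: only the cone at (-1.5, 5) is present, so the union is just that shape — area = 52.09 mm²; (whole slice rotated 60° about Z — lengths, areas and connectivity unchanged). So its area = 52.09 mm². Layer 16 is larger (460.49 vs 52.09 mm²).

layer 16 (z = 5.12 mm)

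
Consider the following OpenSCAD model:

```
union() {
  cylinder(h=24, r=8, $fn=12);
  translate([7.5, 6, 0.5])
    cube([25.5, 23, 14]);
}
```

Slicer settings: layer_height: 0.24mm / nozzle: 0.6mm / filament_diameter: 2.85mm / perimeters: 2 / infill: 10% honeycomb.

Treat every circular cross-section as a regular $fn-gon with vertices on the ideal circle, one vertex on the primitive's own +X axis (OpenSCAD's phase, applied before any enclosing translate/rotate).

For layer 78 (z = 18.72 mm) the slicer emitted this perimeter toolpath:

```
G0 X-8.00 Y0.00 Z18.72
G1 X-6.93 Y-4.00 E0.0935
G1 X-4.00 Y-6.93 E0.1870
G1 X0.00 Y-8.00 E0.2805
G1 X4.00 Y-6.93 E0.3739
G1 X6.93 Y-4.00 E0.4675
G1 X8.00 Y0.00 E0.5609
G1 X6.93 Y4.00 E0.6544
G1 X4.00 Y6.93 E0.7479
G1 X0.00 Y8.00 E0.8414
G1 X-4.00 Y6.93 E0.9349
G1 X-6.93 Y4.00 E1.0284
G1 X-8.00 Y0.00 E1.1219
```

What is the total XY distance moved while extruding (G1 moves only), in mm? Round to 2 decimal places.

Sum the Euclidean lengths of each G1 segment: total = 49.70 mm.

49.70 mm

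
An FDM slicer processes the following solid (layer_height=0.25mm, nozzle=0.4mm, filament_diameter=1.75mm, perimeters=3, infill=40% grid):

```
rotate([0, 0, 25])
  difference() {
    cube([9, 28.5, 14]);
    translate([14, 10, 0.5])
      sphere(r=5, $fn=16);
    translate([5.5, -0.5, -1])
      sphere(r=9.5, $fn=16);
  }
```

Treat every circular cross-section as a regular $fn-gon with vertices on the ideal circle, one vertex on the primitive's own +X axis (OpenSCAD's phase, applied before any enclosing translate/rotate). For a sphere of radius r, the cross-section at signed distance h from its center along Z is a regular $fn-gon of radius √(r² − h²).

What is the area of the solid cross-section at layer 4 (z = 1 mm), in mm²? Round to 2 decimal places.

182.53 mm²

At z = 1 mm: the cube is present — its section is the full 9×28.5 rectangle (area 256.50 mm²); the r=5 sphere at (14, 10) contributes a regular 16-gon of circumradius √(5²−0.5²) = 4.975 (area = (16/2)·4.975²·sin(360°/16) = 75.77 mm²); the r=9.5 sphere at (5.5, -0.5) contributes a regular 16-gon of circumradius √(9.5²−2²) = 9.287 (area = (16/2)·9.287²·sin(360°/16) = 264.05 mm²); Subtracting the remaining from the first: starting from the 9×28.5 cube (256.50 mm²), the r=5 sphere at (14, 10) misses the remaining region (no effect); the r=9.5 sphere at (5.5, -0.5) partially overlaps it — only the 73.97 mm² overlap (of its 264.05 mm²) is removed, clipping the outline — area = 182.53 mm²; (whole slice rotated 25° about Z — lengths, areas and connectivity unchanged). Overall, the cross-section is a single solid region. Net area = 182.53 mm².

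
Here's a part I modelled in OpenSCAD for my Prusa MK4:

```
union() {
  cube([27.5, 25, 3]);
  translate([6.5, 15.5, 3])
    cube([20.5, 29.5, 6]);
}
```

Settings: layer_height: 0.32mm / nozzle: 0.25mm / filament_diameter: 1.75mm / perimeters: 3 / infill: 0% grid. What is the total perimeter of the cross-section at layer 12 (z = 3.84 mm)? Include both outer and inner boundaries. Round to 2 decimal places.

At z = 3.84 mm: the cube is absent (z outside [0, 3]); the cube at (6.5, 15.5) is present — its section is the full 20.5×29.5 rectangle (perimeter 100.00 mm); Taking the union: only the 20.5×29.5 cube at (6.5, 15.5) is present, so the union is just that shape — boundary = 100.00 mm. Overall, the cross-section is a single solid region. Total boundary length (outer) = 100.00 mm.

100.00 mm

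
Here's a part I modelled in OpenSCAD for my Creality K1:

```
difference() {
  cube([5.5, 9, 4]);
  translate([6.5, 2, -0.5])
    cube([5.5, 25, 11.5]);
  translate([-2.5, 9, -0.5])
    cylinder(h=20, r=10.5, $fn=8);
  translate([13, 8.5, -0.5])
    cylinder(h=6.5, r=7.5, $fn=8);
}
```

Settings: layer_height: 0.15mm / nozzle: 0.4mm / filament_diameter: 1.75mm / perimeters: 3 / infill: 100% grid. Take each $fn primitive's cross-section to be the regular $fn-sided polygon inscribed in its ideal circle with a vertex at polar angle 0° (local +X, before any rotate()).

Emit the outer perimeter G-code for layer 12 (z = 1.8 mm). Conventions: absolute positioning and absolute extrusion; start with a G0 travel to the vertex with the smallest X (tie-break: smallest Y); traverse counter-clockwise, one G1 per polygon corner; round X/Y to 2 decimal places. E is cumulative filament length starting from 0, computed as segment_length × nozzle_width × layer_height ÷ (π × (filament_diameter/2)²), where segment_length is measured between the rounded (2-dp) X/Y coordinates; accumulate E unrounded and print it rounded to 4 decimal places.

G0 X1.12 Y0.00 Z1.80
G1 X5.50 Y0.00 E0.1093
G1 X5.50 Y2.96 E0.1831
G1 X4.92 Y1.58 E0.2204
G1 X1.12 Y0.00 E0.3231

At z = 1.8 mm: the cube is present — its section is the full 5.5×9 rectangle; the 5.5×25 cube at (6.5, 2) contributes its full rectangle; the r=10.5 cylinder at (-2.5, 9) contributes a regular 8-gon of circumradius 10.5; the r=7.5 cylinder at (13, 8.5) gives a regular 8-gon of circumradius 7.5 (constant along its height); Subtracting the remaining from the first: starting from the 5.5×9 cube, the 5.5×25 cube at (6.5, 2) misses the remaining region (no effect); the r=10.5 cylinder at (-2.5, 9) partially overlaps it — only the 45.20 mm² overlap (of its 311.83 mm²) is removed, clipping the outline; the r=7.5 cylinder at (13, 8.5) misses the remaining region (no effect) — 1 connected region. The outline is a single polygon with 4 vertices. Extrusion per mm of travel: 0.4 × 0.15 / (π × 0.875²) = 0.024945. Accumulating E over each segment gives final E = 0.3231.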